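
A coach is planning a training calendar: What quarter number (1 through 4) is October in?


Month: October (month 10)
Q1: January-March (months 1-3)
Q2: April-June (months 4-6)
Q3: July-September (months 7-9)
Q4: October-December (months 10-12)
Month 10 falls in Q4

4


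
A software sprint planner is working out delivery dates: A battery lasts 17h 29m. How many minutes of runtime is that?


Hours: 17
Extra minutes: 29
Minutes per hour: 60
Hours to minutes: 17 x 60 = 1020
Total: 1020 + 29 = 1049

1049


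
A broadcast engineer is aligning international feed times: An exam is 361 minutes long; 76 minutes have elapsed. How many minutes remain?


Total budget: 361 minutes
Time used: 76 minutes
Remaining: 361 - 76 = 285 minutes
Percent used: 21.1%
Percent remaining: 78.9%

285


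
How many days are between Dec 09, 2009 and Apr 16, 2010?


Start date: 2009-12-09
End date: 2010-04-16
Dec 2009: +23 days
Jan 2010: +31 days
Feb 2010: +28 days
Mar 2010: +31 days
Apr 2010: +15 days
Total: 128 days

128


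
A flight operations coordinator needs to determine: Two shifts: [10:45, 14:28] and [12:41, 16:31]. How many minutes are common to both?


Interval A: [645, 868] minutes from midnight
Interval B: [761, 991] minutes from midnight
Overlap start = max(645, 761) = 761
Overlap end = min(868, 991) = 868
Overlap = 868 - 761 = 107 minutes

107


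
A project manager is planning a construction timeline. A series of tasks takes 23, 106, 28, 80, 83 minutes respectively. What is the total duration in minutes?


Durations: 23, 106, 28, 80, 83
Running sum: 23
+ 106 = 129
+ 28 = 157
+ 80 = 237
+ 83 = 320
Total duration: 320 minutes
That is 5 hours and 20 minutes

320


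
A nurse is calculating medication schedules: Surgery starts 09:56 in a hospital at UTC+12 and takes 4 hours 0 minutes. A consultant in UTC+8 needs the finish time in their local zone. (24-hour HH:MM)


Start: 09:56 in UTC+12
Step 1 - add duration:
  minutes: 56 + 0 = 56
  hours: 9 + 4 + 0 = 13
  end in UTC+12: 13:56
Step 2 - convert UTC+12 -> UTC+8:
  offset difference: 8 - (12) = -4 hours
  13 + (-4) = 9 -> mod 24 = 9
Result: 09:56 in UTC+8

09:56


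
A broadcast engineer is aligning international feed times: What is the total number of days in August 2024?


Month: August
Year: 2024
August is a 31-day month
Total: 31 days

31


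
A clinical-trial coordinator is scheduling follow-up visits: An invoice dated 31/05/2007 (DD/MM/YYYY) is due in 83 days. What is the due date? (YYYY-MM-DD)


Start: 2007-05-31
Adding 83 days
Days remaining in May: 0
After May: 83 days still to add
June 2007: 30 days, 53 remaining
July 2007: 31 days, 22 remaining
August 2007 has 31 days, need 22
Result: 2007-08-22

2007-08-22


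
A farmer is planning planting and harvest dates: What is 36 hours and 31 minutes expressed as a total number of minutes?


Hours: 36
Minutes: 31
Convert hours to minutes: 36 x 60 = 2160
Add remaining minutes: 2160 + 31 = 2191

2191


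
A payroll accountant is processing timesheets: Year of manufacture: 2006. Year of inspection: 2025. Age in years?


Birth year: 2006
Current year: 2025
Age = current year - birth year
Age = 2025 - 2006 = 19

19


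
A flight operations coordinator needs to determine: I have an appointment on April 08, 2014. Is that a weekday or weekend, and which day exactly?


Date: 2014-04-08
January 1, 2014 is a Wednesday
Day of year: 98
Offset from Jan 1: 97 days
97 mod 7 = 6
Result: Tuesday

Tuesday


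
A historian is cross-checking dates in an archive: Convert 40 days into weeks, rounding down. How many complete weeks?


Total days: 40
Days per week: 7
Division: 40 / 7 = 5 remainder 5
Complete weeks: 5
Remaining days: 5

5


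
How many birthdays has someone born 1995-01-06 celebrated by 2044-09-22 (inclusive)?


Birth: 1995-01-06
Reference: 2044-09-22
Year difference: 2044 - 1995 = 49
Has birthday (01-06) occurred by 09-22? Yes
Age in full years: 49

49


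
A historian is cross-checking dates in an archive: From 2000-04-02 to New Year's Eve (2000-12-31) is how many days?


Start: April 02, 2000
End: December 31, 2000
Days left in April: 28
May: 31
June: 30
July: 31
August: 31
... plus remaining months
Sum of remaining months: 245
Total: 28 + 245 = 273

273


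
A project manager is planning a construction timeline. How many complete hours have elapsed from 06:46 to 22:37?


Start: 06:46
End: 22:37
Hour difference: 22 - 6 = 16 hours
Minute difference: 37 - 46 = -9 minutes
Total minutes: 951
Complete hours: 951 / 60 = 15 (remainder 51)

15


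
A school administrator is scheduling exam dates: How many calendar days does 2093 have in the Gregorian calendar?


Year: 2093
Check leap year rules:
Divisible by 4? No
2093 is not a leap year
Days: 365

365


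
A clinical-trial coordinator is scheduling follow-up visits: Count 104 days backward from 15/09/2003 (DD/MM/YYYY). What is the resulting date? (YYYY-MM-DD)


Start: 2003-09-15
Subtracting 104 days
Days already passed in September: 15
After going back through September: 89 more days to subtract
August 2003: 31 days, 58 remaining
July 2003: 31 days, 27 remaining
June 2003 has 30 days, need 27
Result: 2003-06-03

2003-06-03


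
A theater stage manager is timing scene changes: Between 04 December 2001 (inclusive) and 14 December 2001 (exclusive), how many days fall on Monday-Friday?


Start: 2001-12-04 (Tuesday)
End (exclusive): 2001-12-14 (Friday)
Total calendar days: 10
Full weeks: 10 // 7 = 1 -> 5 weekdays
Remaining 3 days starting on Tuesday:
  Tue(w), Wed(w), Thu(w) -> 3 weekdays
Total business days: 5 + 3 = 8

8


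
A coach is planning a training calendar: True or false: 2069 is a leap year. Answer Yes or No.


Year: 2069
Divisible by 4? 2069 / 4 = 517.25 -> No
Not divisible by 4, so NOT a leap year

No


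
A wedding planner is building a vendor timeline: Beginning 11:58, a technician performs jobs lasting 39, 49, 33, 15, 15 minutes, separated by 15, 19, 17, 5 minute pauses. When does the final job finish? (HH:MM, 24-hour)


Start: 11:58 = 718 min from midnight
  after task 1 (39 min): 12:37
  after break (15 min): 12:52
  after task 2 (49 min): 13:41
  after break (19 min): 14:00
  after task 3 (33 min): 14:33
  after break (17 min): 14:50
  after task 4 (15 min): 15:05
  after break (5 min): 15:10
  after task 5 (15 min): 15:25
Total elapsed: 207 minutes
End time: 15:25

15:25


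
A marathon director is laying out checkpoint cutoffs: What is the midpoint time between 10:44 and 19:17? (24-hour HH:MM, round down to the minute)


Start time: 10:44 = 644 minutes from midnight
End time: 19:17 = 1157 minutes from midnight
Sum: 644 + 1157 = 1801
Midpoint: 1801 / 2 = 900 minutes
Convert: 900 / 60 = 15 hours, 0 minutes
Result: 15:00

15:00


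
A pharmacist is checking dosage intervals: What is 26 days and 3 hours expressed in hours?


Days: 26
Extra hours: 3
Hours per day: 24
Days to hours: 26 x 24 = 624
Total: 624 + 3 = 627

627


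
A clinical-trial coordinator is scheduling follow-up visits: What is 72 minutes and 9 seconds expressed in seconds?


Minutes: 72
Extra seconds: 9
Seconds per minute: 60
Minutes to seconds: 72 x 60 = 4320
Total: 4320 + 9 = 4329

4329


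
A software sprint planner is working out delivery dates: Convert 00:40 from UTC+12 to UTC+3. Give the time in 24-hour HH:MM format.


Local time: 00:40 at UTC+12 (offset 12h)
Target zone: UTC+3 (offset 3h)
Difference: 3 - (12) = -9 hours
Calculation: 0 + (-9) = -9
Wraparound: (-9) mod 24 = 15
Result: 15:40

15:40


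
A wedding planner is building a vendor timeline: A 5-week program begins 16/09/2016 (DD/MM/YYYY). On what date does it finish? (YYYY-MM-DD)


Start: 2016-09-16
Weeks to add: 5
Convert to days: 5 x 7 = 35 days
Add 35 days to 2016-09-16
Result: 2016-10-21

2016-10-21


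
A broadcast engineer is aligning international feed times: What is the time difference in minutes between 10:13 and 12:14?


Start time: 10:13 = 613 minutes from midnight
End time: 12:14 = 734 minutes from midnight
Difference: 734 - 613 = 121 minutes
That is 2 hours and 1 minutes

121


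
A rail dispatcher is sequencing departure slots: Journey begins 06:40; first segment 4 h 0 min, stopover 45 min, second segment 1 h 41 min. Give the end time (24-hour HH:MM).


Depart: 06:40
Leg 1: +240 min -> 10:40
Layover: +45 min -> 11:25
Leg 2: +101 min -> 13:06
Total travel: 386 minutes = 6h 26m
Arrival: 13:06

13:06


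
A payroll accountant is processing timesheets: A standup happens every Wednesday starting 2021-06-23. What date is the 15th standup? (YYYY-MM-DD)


First occurrence: 2021-06-23 (occurrence 1)
Each occurrence is 7 days after the previous.
Occurrence 15 is 14 weeks after the first.
14 weeks = 98 days
2021-06-23 + 98 days = 2021-09-29

2021-09-29


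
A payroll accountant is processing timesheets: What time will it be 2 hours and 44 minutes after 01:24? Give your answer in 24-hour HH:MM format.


Start time: 01:24
Adding: 2 hours 44 minutes
Minutes: 24 + 44 = 68
Minute overflow: 68 >= 60, so carry 1 hour, minutes = 8
Hours: 1 + 2 + 1 = 4
Result: 04:08

04:08


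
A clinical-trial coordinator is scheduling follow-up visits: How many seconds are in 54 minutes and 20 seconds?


Minutes: 54
Seconds: 20
Convert minutes to seconds: 54 x 60 = 3240
Add remaining seconds: 3240 + 20 = 3260

3260


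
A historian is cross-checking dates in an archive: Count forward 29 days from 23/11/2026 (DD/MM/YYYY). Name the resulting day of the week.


Start: 2026-11-23 (Monday)
Step 1 - find target date: add 29 days
  2026-11-23 + 29 days = 2026-12-22
Step 2 - day of week:
  29 mod 7 = 1
  Monday + 1 days -> Tuesday
Result: Tuesday (2026-12-22)

Tuesday


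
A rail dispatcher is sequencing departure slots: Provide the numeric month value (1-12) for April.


Calendar month order:
3. March
4. April <--
5. May
April is month number 4

4


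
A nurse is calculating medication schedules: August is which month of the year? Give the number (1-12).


Calendar month order:
7. July
8. August <--
9. September
August is month number 8

8


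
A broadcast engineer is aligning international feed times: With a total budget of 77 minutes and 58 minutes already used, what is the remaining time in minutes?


Total budget: 77 minutes
Time used: 58 minutes
Remaining: 77 - 58 = 19 minutes
Percent used: 75.3%
Percent remaining: 24.7%

19


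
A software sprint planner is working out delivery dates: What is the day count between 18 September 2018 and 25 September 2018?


Start date: 2018-09-18
End date: 2018-09-25
Sep 2018: +7 days
Total: 7 days

7


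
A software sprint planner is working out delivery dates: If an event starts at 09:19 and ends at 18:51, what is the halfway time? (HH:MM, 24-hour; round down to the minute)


Start time: 09:19 = 559 minutes from midnight
End time: 18:51 = 1131 minutes from midnight
Sum: 559 + 1131 = 1690
Midpoint: 1690 / 2 = 845 minutes
Convert: 845 / 60 = 14 hours, 5 minutes
Result: 14:05

14:05


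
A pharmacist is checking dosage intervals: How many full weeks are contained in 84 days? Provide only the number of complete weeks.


Total days: 84
Days per week: 7
Division: 84 / 7 = 12 remainder 0
Complete weeks: 12
Remaining days: 0

12


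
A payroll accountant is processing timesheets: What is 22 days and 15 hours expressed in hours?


Days: 22
Extra hours: 15
Hours per day: 24
Days to hours: 22 x 24 = 528
Total: 528 + 15 = 543

543


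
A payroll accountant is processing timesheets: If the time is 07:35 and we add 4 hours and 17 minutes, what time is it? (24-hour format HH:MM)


Start time: 07:35
Adding: 4 hours 17 minutes
Minutes: 35 + 17 = 52
Hours: 7 + 4 + 0 = 11
Result: 11:52

11:52


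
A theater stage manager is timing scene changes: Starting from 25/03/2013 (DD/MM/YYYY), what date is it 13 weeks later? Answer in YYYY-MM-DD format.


Start: 2013-03-25
Weeks to add: 13
Convert to days: 13 x 7 = 91 days
Add 91 days to 2013-03-25
Result: 2013-06-24

2013-06-24


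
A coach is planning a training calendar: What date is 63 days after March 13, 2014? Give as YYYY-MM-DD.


Start: 2014-03-13
Adding 63 days
Days remaining in March: 18
After March: 45 days still to add
April 2014: 30 days, 15 remaining
May 2014 has 31 days, need 15
Result: 2014-05-15

2014-05-15


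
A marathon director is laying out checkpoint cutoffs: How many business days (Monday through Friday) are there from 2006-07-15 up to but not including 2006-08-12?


Start: 2006-07-15 (Saturday)
End (exclusive): 2006-08-12 (Saturday)
Total calendar days: 28
Full weeks: 28 // 7 = 4 -> 20 weekdays
Remaining 0 days starting on Saturday:
Total business days: 20 + 0 = 20

20


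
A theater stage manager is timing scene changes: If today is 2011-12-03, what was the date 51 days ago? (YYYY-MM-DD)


Start: 2011-12-03
Subtracting 51 days
Days already passed in December: 3
After going back through December: 48 more days to subtract
November 2011: 30 days, 18 remaining
October 2011 has 31 days, need 18
Result: 2011-10-13

2011-10-13


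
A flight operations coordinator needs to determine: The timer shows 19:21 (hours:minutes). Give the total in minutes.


Hours: 19
Minutes: 21
Convert hours to minutes: 19 x 60 = 1140
Add remaining minutes: 1140 + 21 = 1161

1161


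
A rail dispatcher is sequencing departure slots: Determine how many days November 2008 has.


Month: November
Year: 2008
November is a 30-day month
Total: 30 days

30


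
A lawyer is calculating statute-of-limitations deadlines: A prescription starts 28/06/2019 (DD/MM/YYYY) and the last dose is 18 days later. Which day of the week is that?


Start: 2019-06-28 (Friday)
Step 1 - find target date: add 18 days
  2019-06-28 + 18 days = 2019-07-16
Step 2 - day of week:
  18 mod 7 = 4
  Friday + 4 days -> Tuesday
Result: Tuesday (2019-07-16)

Tuesday


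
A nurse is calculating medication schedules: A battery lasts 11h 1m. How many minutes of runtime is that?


Hours: 11
Extra minutes: 1
Minutes per hour: 60
Hours to minutes: 11 x 60 = 660
Total: 660 + 1 = 661

661


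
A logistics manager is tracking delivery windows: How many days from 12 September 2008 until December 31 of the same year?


Start: September 12, 2008
End: December 31, 2008
Days left in September: 18
October: 31
November: 30
December: 31
Sum of remaining months: 92
Total: 18 + 92 = 110

110


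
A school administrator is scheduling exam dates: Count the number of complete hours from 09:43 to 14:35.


Start: 09:43
End: 14:35
Hour difference: 14 - 9 = 5 hours
Minute difference: 35 - 43 = -8 minutes
Total minutes: 292
Complete hours: 292 / 60 = 4 (remainder 52)

4


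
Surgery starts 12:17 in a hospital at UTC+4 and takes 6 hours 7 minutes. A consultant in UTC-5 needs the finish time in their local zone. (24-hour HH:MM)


Start: 12:17 in UTC+4
Step 1 - add duration:
  minutes: 17 + 7 = 24
  hours: 12 + 6 + 0 = 18
  end in UTC+4: 18:24
Step 2 - convert UTC+4 -> UTC-5:
  offset difference: -5 - (4) = -9 hours
  18 + (-9) = 9 -> mod 24 = 9
Result: 09:24 in UTC-5

09:24


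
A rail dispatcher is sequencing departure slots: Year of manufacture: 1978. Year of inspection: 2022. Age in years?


Birth year: 1978
Current year: 2022
Age = current year - birth year
Age = 2022 - 1978 = 44

44


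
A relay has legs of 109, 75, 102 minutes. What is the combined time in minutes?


Durations: 109, 75, 102
Running sum: 109
+ 75 = 184
+ 102 = 286
Total duration: 286 minutes
That is 4 hours and 46 minutes

286


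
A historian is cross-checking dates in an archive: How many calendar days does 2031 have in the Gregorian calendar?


Year: 2031
Check leap year rules:
Divisible by 4? No
2031 is not a leap year
Days: 365

365


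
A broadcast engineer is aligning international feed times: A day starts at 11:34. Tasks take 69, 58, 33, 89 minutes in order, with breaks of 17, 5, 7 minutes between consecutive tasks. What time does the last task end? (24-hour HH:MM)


Start: 11:34 = 694 min from midnight
  after task 1 (69 min): 12:43
  after break (17 min): 13:00
  after task 2 (58 min): 13:58
  after break (5 min): 14:03
  after task 3 (33 min): 14:36
  after break (7 min): 14:43
  after task 4 (89 min): 16:12
Total elapsed: 278 minutes
End time: 16:12

16:12


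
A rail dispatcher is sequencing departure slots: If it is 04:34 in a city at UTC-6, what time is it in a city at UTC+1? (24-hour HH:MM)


Local time: 04:34 at UTC-6 (offset -6h)
Target zone: UTC+1 (offset 1h)
Difference: 1 - (-6) = 7 hours
Calculation: 4 + (7) = 11
Result: 11:34

11:34


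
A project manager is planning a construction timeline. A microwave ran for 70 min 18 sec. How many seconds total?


Minutes: 70
Extra seconds: 18
Seconds per minute: 60
Minutes to seconds: 70 x 60 = 4200
Total: 4200 + 18 = 4218

4218


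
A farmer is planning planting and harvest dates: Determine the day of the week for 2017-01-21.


Date: 2017-01-21
January 1, 2017 is a Sunday
Day of year: 21
Offset from Jan 1: 20 days
20 mod 7 = 6
Result: Saturday

Saturday


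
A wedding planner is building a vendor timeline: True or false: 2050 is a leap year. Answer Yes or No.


Year: 2050
Divisible by 4? 2050 / 4 = 512.5 -> No
Not divisible by 4, so NOT a leap year

No


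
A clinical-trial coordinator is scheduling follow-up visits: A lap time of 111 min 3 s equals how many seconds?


Minutes: 111
Seconds: 3
Convert minutes to seconds: 111 x 60 = 6660
Add remaining seconds: 6660 + 3 = 6663

6663


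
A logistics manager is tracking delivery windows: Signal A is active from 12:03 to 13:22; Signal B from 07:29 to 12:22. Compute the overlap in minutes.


Interval A: [723, 802] minutes from midnight
Interval B: [449, 742] minutes from midnight
Overlap start = max(723, 449) = 723
Overlap end = min(802, 742) = 742
Overlap = 742 - 723 = 19 minutes

19


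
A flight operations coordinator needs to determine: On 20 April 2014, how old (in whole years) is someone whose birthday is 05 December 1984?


Birth: 1984-12-05
Reference: 2014-04-20
Year difference: 2014 - 1984 = 30
Has birthday (12-05) occurred by 04-20? No
Birthday not yet reached this year -> subtract 1
Age in full years: 29

29


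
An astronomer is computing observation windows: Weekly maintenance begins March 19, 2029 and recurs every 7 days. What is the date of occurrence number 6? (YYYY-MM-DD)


First occurrence: 2029-03-19 (occurrence 1)
Each occurrence is 7 days after the previous.
Occurrence 6 is 5 weeks after the first.
5 weeks = 35 days
2029-03-19 + 35 days = 2029-04-23

2029-04-23


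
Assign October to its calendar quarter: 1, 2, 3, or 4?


Month: October (month 10)
Q1: January-March (months 1-3)
Q2: April-June (months 4-6)
Q3: July-September (months 7-9)
Q4: October-December (months 10-12)
Month 10 falls in Q4

4


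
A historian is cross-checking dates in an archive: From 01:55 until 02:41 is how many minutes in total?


Start time: 01:55 = 115 minutes from midnight
End time: 02:41 = 161 minutes from midnight
Difference: 161 - 115 = 46 minutes
That is 0 hours and 46 minutes

46


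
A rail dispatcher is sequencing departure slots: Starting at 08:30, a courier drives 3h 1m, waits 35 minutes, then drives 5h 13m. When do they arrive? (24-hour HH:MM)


Depart: 08:30
Leg 1: +181 min -> 11:31
Layover: +35 min -> 12:06
Leg 2: +313 min -> 17:19
Total travel: 529 minutes = 8h 49m
Arrival: 17:19

17:19


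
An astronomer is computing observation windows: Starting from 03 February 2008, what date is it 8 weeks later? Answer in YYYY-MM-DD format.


Start: 2008-02-03
Weeks to add: 8
Convert to days: 8 x 7 = 56 days
Add 56 days to 2008-02-03
Result: 2008-03-30

2008-03-30


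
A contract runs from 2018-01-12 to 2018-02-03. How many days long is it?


Start date: 2018-01-12
End date: 2018-02-03
Jan 2018: +20 days
Feb 2018: +2 days
Total: 22 days

22


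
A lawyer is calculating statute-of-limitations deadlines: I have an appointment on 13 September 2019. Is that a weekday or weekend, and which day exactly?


Date: 2019-09-13
January 1, 2019 is a Tuesday
Day of year: 256
Offset from Jan 1: 255 days
255 mod 7 = 3
Result: Friday

Friday


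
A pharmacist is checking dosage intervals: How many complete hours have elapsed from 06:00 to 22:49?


Start: 06:00
End: 22:49
Hour difference: 22 - 6 = 16 hours
Minute difference: 49 - 0 = 49 minutes
Total minutes: 1009
Complete hours: 1009 / 60 = 16 (remainder 49)

16


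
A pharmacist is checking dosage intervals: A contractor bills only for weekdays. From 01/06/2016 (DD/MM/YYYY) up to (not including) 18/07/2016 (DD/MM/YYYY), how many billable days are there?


Start: 2016-06-01 (Wednesday)
End (exclusive): 2016-07-18 (Monday)
Total calendar days: 47
Full weeks: 47 // 7 = 6 -> 30 weekdays
Remaining 5 days starting on Wednesday:
  Wed(w), Thu(w), Fri(w), Sat(-), Sun(-) -> 3 weekdays
Total business days: 30 + 3 = 33

33


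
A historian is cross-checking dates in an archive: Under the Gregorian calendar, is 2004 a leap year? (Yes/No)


Year: 2004
Divisible by 4? 2004 / 4 = 501.0 -> Yes
Divisible by 100? 2004 / 100 = 20.04 -> No
Divisible by 4 but not 100, so it IS a leap year

Yes


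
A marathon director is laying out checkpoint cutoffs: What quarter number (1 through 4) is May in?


Month: May (month 5)
Q1: January-March (months 1-3)
Q2: April-June (months 4-6)
Q3: July-September (months 7-9)
Q4: October-December (months 10-12)
Month 5 falls in Q2

2


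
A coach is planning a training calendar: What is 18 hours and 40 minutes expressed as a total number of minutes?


Hours: 18
Minutes: 40
Convert hours to minutes: 18 x 60 = 1080
Add remaining minutes: 1080 + 40 = 1120

1120


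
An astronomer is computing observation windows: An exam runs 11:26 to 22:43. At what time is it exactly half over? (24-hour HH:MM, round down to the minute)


Start time: 11:26 = 686 minutes from midnight
End time: 22:43 = 1363 minutes from midnight
Sum: 686 + 1363 = 2049
Midpoint: 2049 / 2 = 1024 minutes
Convert: 1024 / 60 = 17 hours, 4 minutes
Result: 17:04

17:04


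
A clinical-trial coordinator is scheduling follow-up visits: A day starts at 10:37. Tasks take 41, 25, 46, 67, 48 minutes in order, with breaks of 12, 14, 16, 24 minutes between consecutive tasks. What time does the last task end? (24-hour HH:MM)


Start: 10:37 = 637 min from midnight
  after task 1 (41 min): 11:18
  after break (12 min): 11:30
  after task 2 (25 min): 11:55
  after break (14 min): 12:09
  after task 3 (46 min): 12:55
  after break (16 min): 13:11
  after task 4 (67 min): 14:18
  after break (24 min): 14:42
  after task 5 (48 min): 15:30
Total elapsed: 293 minutes
End time: 15:30

15:30


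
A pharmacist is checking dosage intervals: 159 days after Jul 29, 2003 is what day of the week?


Start: 2003-07-29 (Tuesday)
Step 1 - find target date: add 159 days
  2003-07-29 + 159 days = 2004-01-04
Step 2 - day of week:
  159 mod 7 = 5
  Tuesday + 5 days -> Sunday
Result: Sunday (2004-01-04)

Sunday


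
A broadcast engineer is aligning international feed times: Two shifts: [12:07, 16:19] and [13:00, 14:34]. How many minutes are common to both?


Interval A: [727, 979] minutes from midnight
Interval B: [780, 874] minutes from midnight
Overlap start = max(727, 780) = 780
Overlap end = min(979, 874) = 874
Overlap = 874 - 780 = 94 minutes

94


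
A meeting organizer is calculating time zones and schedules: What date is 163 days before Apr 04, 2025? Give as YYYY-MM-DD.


Start: 2025-04-04
Subtracting 163 days
Days already passed in April: 4
After going back through April: 159 more days to subtract
March 2025: 31 days, 128 remaining
February 2025: 28 days, 100 remaining
January 2025: 31 days, 69 remaining
December 2024: 31 days, 38 remaining
Result: 2024-10-23

2024-10-23


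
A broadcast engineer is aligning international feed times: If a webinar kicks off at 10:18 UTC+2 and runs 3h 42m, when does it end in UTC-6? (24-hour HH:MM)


Start: 10:18 in UTC+2
Step 1 - add duration:
  minutes: 18 + 42 = 60 (carry 1h)
  hours: 10 + 3 + 1 = 14
  end in UTC+2: 14:00
Step 2 - convert UTC+2 -> UTC-6:
  offset difference: -6 - (2) = -8 hours
  14 + (-8) = 6 -> mod 24 = 6
Result: 06:00 in UTC-6

06:00


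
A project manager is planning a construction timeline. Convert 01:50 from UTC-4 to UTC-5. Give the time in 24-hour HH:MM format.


Local time: 01:50 at UTC-4 (offset -4h)
Target zone: UTC-5 (offset -5h)
Difference: -5 - (-4) = -1 hours
Calculation: 1 + (-1) = 0
Result: 00:50

00:50


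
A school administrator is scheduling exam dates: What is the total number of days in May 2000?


Month: May
Year: 2000
May is a 31-day month
Total: 31 days

31


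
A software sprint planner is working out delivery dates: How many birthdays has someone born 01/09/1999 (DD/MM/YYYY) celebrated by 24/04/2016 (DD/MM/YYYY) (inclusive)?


Birth: 1999-09-01
Reference: 2016-04-24
Year difference: 2016 - 1999 = 17
Has birthday (09-01) occurred by 04-24? No
Birthday not yet reached this year -> subtract 1
Age in full years: 16

16


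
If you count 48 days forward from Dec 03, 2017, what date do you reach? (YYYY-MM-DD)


Start: 2017-12-03
Adding 48 days
Days remaining in December: 28
After December: 20 days still to add
January 2018 has 31 days, need 20
Result: 2018-01-20

2018-01-20


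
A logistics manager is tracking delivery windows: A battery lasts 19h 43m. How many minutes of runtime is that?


Hours: 19
Extra minutes: 43
Minutes per hour: 60
Hours to minutes: 19 x 60 = 1140
Total: 1140 + 43 = 1183

1183


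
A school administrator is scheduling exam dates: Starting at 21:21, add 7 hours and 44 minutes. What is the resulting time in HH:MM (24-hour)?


Start time: 21:21
Adding: 7 hours 44 minutes
Minutes: 21 + 44 = 65
Minute overflow: 65 >= 60, so carry 1 hour, minutes = 5
Hours: 21 + 7 + 1 = 29
Hour wraparound: 29 mod 24 = 5
Result: 05:05

05:05


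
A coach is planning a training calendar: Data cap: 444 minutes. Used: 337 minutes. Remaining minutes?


Total budget: 444 minutes
Time used: 337 minutes
Remaining: 444 - 337 = 107 minutes
Percent used: 75.9%
Percent remaining: 24.1%

107


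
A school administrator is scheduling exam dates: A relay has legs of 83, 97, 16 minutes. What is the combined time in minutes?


Durations: 83, 97, 16
Running sum: 83
+ 97 = 180
+ 16 = 196
Total duration: 196 minutes
That is 3 hours and 16 minutes

196


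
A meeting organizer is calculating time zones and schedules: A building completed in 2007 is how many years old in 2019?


Birth year: 2007
Current year: 2019
Age = current year - birth year
Age = 2019 - 2007 = 12

12


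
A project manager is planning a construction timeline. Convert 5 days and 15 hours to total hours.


Days: 5
Extra hours: 15
Hours per day: 24
Days to hours: 5 x 24 = 120
Total: 120 + 15 = 135

135


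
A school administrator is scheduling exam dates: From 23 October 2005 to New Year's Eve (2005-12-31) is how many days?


Start: October 23, 2005
End: December 31, 2005
Days left in October: 8
November: 30
December: 31
Sum of remaining months: 61
Total: 8 + 61 = 69

69


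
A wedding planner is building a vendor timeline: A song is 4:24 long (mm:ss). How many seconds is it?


Minutes: 4
Extra seconds: 24
Seconds per minute: 60
Minutes to seconds: 4 x 60 = 240
Total: 240 + 24 = 264

264


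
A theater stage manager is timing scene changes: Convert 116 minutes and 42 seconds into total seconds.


Minutes: 116
Seconds: 42
Convert minutes to seconds: 116 x 60 = 6960
Add remaining seconds: 6960 + 42 = 7002

7002


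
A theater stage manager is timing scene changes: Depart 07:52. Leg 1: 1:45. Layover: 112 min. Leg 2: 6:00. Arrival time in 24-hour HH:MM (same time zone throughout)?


Depart: 07:52
Leg 1: +105 min -> 09:37
Layover: +112 min -> 11:29
Leg 2: +360 min -> 17:29
Total travel: 577 minutes = 9h 37m
Arrival: 17:29

17:29


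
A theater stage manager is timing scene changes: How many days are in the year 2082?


Year: 2082
Check leap year rules:
Divisible by 4? No
2082 is not a leap year
Days: 365

365


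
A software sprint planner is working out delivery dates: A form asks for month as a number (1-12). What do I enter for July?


Calendar month order:
6. June
7. July <--
8. August
July is month number 7

7


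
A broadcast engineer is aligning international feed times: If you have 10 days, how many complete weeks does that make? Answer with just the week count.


Total days: 10
Days per week: 7
Division: 10 / 7 = 1 remainder 3
Complete weeks: 1
Remaining days: 3

1


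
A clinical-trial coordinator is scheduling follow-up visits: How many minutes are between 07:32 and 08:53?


Start time: 07:32 = 452 minutes from midnight
End time: 08:53 = 533 minutes from midnight
Difference: 533 - 452 = 81 minutes
That is 1 hours and 21 minutes

81


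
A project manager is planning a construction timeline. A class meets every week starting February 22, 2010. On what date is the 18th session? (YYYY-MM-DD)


First occurrence: 2010-02-22 (occurrence 1)
Each occurrence is 7 days after the previous.
Occurrence 18 is 17 weeks after the first.
17 weeks = 119 days
2010-02-22 + 119 days = 2010-06-21

2010-06-21


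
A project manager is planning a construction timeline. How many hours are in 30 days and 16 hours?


Days: 30
Extra hours: 16
Hours per day: 24
Days to hours: 30 x 24 = 720
Total: 720 + 16 = 736

736


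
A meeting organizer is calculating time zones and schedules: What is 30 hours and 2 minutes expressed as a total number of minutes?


Hours: 30
Minutes: 2
Convert hours to minutes: 30 x 60 = 1800
Add remaining minutes: 1800 + 2 = 1802

1802


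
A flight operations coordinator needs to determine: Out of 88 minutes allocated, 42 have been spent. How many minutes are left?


Total budget: 88 minutes
Time used: 42 minutes
Remaining: 88 - 42 = 46 minutes
Percent used: 47.7%
Percent remaining: 52.3%

46


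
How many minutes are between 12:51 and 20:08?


Start time: 12:51 = 771 minutes from midnight
End time: 20:08 = 1208 minutes from midnight
Difference: 1208 - 771 = 437 minutes
That is 7 hours and 17 minutes

437


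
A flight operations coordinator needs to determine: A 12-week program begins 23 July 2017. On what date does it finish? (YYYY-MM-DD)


Start: 2017-07-23
Weeks to add: 12
Convert to days: 12 x 7 = 84 days
Add 84 days to 2017-07-23
Result: 2017-10-15

2017-10-15


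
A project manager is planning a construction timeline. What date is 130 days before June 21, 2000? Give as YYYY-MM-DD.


Start: 2000-06-21
Subtracting 130 days
Days already passed in June: 21
After going back through June: 109 more days to subtract
May 2000: 31 days, 78 remaining
April 2000: 30 days, 48 remaining
March 2000: 31 days, 17 remaining
February 2000 has 29 days, need 17
Result: 2000-02-12

2000-02-12


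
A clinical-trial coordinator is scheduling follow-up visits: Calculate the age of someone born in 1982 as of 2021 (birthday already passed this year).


Birth year: 1982
Current year: 2021
Age = current year - birth year
Age = 2021 - 1982 = 39

39


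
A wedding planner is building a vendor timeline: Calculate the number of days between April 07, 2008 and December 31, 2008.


Start: April 07, 2008
End: December 31, 2008
Days left in April: 23
May: 31
June: 30
July: 31
August: 31
... plus remaining months
Sum of remaining months: 245
Total: 23 + 245 = 268

268


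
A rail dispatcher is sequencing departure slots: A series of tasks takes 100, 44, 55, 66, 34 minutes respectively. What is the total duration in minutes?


Durations: 100, 44, 55, 66, 34
Running sum: 100
+ 44 = 144
+ 55 = 199
+ 66 = 265
+ 34 = 299
Total duration: 299 minutes
That is 4 hours and 59 minutes

299


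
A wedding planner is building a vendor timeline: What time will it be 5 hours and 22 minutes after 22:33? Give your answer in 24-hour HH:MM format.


Start time: 22:33
Adding: 5 hours 22 minutes
Minutes: 33 + 22 = 55
Hours: 22 + 5 + 0 = 27
Hour wraparound: 27 mod 24 = 3
Result: 03:55

03:55


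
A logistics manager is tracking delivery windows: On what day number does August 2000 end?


Month: August
Year: 2000
August is a 31-day month
Total: 31 days

31


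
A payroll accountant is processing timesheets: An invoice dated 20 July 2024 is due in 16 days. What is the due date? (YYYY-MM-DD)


Start: 2024-07-20
Adding 16 days
Days remaining in July: 11
After July: 5 days still to add
August 2024 has 31 days, need 5
Result: 2024-08-05

2024-08-05


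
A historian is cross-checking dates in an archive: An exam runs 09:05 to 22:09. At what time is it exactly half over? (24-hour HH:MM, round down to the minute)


Start time: 09:05 = 545 minutes from midnight
End time: 22:09 = 1329 minutes from midnight
Sum: 545 + 1329 = 1874
Midpoint: 1874 / 2 = 937 minutes
Convert: 937 / 60 = 15 hours, 37 minutes
Result: 15:37

15:37


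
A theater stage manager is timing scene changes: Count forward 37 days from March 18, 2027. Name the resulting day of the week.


Start: 2027-03-18 (Thursday)
Step 1 - find target date: add 37 days
  2027-03-18 + 37 days = 2027-04-24
Step 2 - day of week:
  37 mod 7 = 2
  Thursday + 2 days -> Saturday
Result: Saturday (2027-04-24)

Saturday


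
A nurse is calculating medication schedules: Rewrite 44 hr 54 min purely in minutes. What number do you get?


Hours: 44
Extra minutes: 54
Minutes per hour: 60
Hours to minutes: 44 x 60 = 2640
Total: 2640 + 54 = 2694

2694


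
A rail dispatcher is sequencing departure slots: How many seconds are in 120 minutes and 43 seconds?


Minutes: 120
Extra seconds: 43
Seconds per minute: 60
Minutes to seconds: 120 x 60 = 7200
Total: 7200 + 43 = 7243

7243


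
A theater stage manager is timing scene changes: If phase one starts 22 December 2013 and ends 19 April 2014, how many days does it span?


Start date: 2013-12-22
End date: 2014-04-19
Dec 2013: +10 days
Jan 2014: +31 days
Feb 2014: +28 days
Mar 2014: +31 days
Apr 2014: +18 days
Total: 118 days

118


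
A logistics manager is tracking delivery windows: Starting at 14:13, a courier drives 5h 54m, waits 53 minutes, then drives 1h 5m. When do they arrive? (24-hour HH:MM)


Depart: 14:13
Leg 1: +354 min -> 20:07
Layover: +53 min -> 21:00
Leg 2: +65 min -> 22:05
Total travel: 472 minutes = 7h 52m
Arrival: 22:05

22:05


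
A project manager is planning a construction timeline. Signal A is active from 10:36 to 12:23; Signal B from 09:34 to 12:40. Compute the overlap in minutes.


Interval A: [636, 743] minutes from midnight
Interval B: [574, 760] minutes from midnight
Overlap start = max(636, 574) = 636
Overlap end = min(743, 760) = 743
Overlap = 743 - 636 = 107 minutes

107


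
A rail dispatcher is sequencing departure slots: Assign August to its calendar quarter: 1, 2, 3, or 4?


Month: August (month 8)
Q1: January-March (months 1-3)
Q2: April-June (months 4-6)
Q3: July-September (months 7-9)
Q4: October-December (months 10-12)
Month 8 falls in Q3

3


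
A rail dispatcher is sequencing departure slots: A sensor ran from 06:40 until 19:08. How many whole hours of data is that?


Start: 06:40
End: 19:08
Hour difference: 19 - 6 = 13 hours
Minute difference: 8 - 40 = -32 minutes
Total minutes: 748
Complete hours: 748 / 60 = 12 (remainder 28)

12


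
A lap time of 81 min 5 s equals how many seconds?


Minutes: 81
Seconds: 5
Convert minutes to seconds: 81 x 60 = 4860
Add remaining seconds: 4860 + 5 = 4865

4865


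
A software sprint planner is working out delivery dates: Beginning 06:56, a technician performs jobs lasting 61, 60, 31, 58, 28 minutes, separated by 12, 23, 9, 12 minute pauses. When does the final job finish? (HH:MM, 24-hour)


Start: 06:56 = 416 min from midnight
  after task 1 (61 min): 07:57
  after break (12 min): 08:09
  after task 2 (60 min): 09:09
  after break (23 min): 09:32
  after task 3 (31 min): 10:03
  after break (9 min): 10:12
  after task 4 (58 min): 11:10
  after break (12 min): 11:22
  after task 5 (28 min): 11:50
Total elapsed: 294 minutes
End time: 11:50

11:50


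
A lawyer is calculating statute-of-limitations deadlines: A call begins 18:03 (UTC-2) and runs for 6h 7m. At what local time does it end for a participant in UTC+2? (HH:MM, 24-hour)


Start: 18:03 in UTC-2
Step 1 - add duration:
  minutes: 3 + 7 = 10
  hours: 18 + 6 + 0 = 24
  end in UTC-2: 00:10
Step 2 - convert UTC-2 -> UTC+2:
  offset difference: 2 - (-2) = 4 hours
  0 + (4) = 4 -> mod 24 = 4
Result: 04:10 in UTC+2

04:10


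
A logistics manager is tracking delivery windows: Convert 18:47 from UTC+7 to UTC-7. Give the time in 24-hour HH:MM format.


Local time: 18:47 at UTC+7 (offset 7h)
Target zone: UTC-7 (offset -7h)
Difference: -7 - (7) = -14 hours
Calculation: 18 + (-14) = 4
Result: 04:47

04:47


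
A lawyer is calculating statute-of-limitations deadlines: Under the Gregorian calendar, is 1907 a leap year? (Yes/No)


Year: 1907
Divisible by 4? 1907 / 4 = 476.75 -> No
Not divisible by 4, so NOT a leap year

No


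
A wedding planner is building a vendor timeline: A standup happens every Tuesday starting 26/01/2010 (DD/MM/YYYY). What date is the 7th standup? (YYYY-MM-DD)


First occurrence: 2010-01-26 (occurrence 1)
Each occurrence is 7 days after the previous.
Occurrence 7 is 6 weeks after the first.
6 weeks = 42 days
2010-01-26 + 42 days = 2010-03-09

2010-03-09


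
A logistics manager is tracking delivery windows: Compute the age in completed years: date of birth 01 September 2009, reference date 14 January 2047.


Birth: 2009-09-01
Reference: 2047-01-14
Year difference: 2047 - 2009 = 38
Has birthday (09-01) occurred by 01-14? No
Birthday not yet reached this year -> subtract 1
Age in full years: 37

37


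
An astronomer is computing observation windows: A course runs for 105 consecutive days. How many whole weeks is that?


Total days: 105
Days per week: 7
Division: 105 / 7 = 15 remainder 0
Complete weeks: 15
Remaining days: 0

15


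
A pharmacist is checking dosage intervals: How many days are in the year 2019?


Year: 2019
Check leap year rules:
Divisible by 4? No
2019 is not a leap year
Days: 365

365


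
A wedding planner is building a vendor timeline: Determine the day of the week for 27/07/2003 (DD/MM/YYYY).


Date: 2003-07-27
January 1, 2003 is a Wednesday
Day of year: 208
Offset from Jan 1: 207 days
207 mod 7 = 4
Result: Sunday

Sunday


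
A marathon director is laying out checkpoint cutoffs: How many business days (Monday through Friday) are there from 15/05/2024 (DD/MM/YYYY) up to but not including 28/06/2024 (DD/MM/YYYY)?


Start: 2024-05-15 (Wednesday)
End (exclusive): 2024-06-28 (Friday)
Total calendar days: 44
Full weeks: 44 // 7 = 6 -> 30 weekdays
Remaining 2 days starting on Wednesday:
  Wed(w), Thu(w) -> 2 weekdays
Total business days: 30 + 2 = 32

32


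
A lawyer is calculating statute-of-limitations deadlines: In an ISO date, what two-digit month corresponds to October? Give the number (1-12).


Calendar month order:
9. September
10. October <--
11. November
October is month number 10

10


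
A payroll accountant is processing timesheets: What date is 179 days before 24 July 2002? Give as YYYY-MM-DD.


Start: 2002-07-24
Subtracting 179 days
Days already passed in July: 24
After going back through July: 155 more days to subtract
June 2002: 30 days, 125 remaining
May 2002: 31 days, 94 remaining
April 2002: 30 days, 64 remaining
March 2002: 31 days, 33 remaining
Result: 2002-01-26

2002-01-26


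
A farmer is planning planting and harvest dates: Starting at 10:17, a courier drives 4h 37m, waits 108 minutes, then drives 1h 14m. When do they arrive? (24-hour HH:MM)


Depart: 10:17
Leg 1: +277 min -> 14:54
Layover: +108 min -> 16:42
Leg 2: +74 min -> 17:56
Total travel: 459 minutes = 7h 39m
Arrival: 17:56

17:56
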